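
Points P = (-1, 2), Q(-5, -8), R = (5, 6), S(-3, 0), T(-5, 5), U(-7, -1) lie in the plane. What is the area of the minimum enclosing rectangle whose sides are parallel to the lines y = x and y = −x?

156

In coordinates u = x + y, v = x − y the rectangle is axis-aligned; the map (x,y)→(u,v) scales areas by 2.
u-values: 1, -13, 11, -3, 0, -8; range = 11 − (-13) = 24.
v-values: -3, 3, -1, -3, -10, -6; range = 3 − (-10) = 13.
Area = (24 × 13) / 2 = 156.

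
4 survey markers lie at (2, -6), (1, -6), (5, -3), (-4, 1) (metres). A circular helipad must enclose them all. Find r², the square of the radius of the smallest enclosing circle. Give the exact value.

8245/338

The minimum enclosing circle of a finite set is fixed by two of the points (as a diameter) or three (as a circumcircle).
The minimum enclosing circle is determined by three boundary points: (2, -6), (5, -3), (-4, 1).
Their circumcentre is (9/26, -35/26) with r² = 8245/338.
The farthest remaining point (1, -6) is at distance² 7465/338 ≤ 8245/338.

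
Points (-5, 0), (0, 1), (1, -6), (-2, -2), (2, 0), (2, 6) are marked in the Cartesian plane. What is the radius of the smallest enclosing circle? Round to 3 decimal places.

6.039

The minimum enclosing circle of a finite set is fixed by two of the points (as a diameter) or three (as a circumcircle).
The minimum enclosing circle is determined by three boundary points: (-5, 0), (1, -6), (2, 6).
Their circumcentre is (27/26, 1/26) with r² = 12325/338.
The farthest remaining point (-2, -2) is at distance² 4525/338 ≤ 12325/338.
r = √(12325/338) ≈ 6.039.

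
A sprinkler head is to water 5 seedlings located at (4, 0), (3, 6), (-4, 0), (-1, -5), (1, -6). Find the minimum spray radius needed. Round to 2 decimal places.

The farthest pair is (3, 6)–(1, -6) with squared distance 148. The circle on this segment as diameter has centre (2, 0) and r² = 148/4 = 37.
Check (4, 0): distance² to centre = 4 ≤ 37, so it lies inside.
All remaining points lie in this disk, and no smaller disk contains both endpoints, so this is the minimum enclosing circle.
r = √37 ≈ 6.08.

6.08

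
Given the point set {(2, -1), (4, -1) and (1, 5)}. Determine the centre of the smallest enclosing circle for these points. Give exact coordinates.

(2.5, 2)

Call the three points A, B, C in the order given.
Side lengths²: AB² = 4, AC² = 37, BC² = 45.
Since BC² = 45 ≥ 37 + 4 = 41, the angle opposite BC is not acute, so the smallest enclosing circle has BC as diameter.
Centre = midpoint of BC = (2.5, 2), r² = 45/4 = 11.25.
Centre = (2.5, 2).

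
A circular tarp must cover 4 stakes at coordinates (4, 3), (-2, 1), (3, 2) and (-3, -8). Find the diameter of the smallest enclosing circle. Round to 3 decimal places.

13.038

A smallest enclosing disk is always determined by at most three of the input points on its boundary.
The farthest pair is (4, 3)–(-3, -8) with squared distance 170. The circle on this segment as diameter has centre (0.5, -2.5) and r² = 170/4 = 42.5.
Check (-2, 1): distance² to centre = 18.5 ≤ 42.5, so it lies inside.
All remaining points lie in this disk, and no smaller disk contains both endpoints, so this is the minimum enclosing circle.
Diameter = 2r = 2√(42.5) ≈ 13.038.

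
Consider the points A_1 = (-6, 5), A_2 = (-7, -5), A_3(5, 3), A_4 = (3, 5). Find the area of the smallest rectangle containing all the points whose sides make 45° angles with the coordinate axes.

In coordinates u = x + y, v = x − y the rectangle is axis-aligned; the map (x,y)→(u,v) scales areas by 2.
u-values: -1, -12, 8, 8; range = 8 − (-12) = 20.
v-values: -11, -2, 2, -2; range = 2 − (-11) = 13.
Area = (20 × 13) / 2 = 130.

130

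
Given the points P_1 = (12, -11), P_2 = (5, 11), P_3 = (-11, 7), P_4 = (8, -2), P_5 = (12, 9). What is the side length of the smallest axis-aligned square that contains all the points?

23

The bounding box has width 23 and height 22.
An axis-aligned square enclosing the set must have side ≥ max(width, height).
So the minimum side is max(23, 22) = 23.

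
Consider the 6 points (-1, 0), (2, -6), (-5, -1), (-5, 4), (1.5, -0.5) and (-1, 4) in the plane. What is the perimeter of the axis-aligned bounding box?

34

Width = max x − min x = 2 − (-5) = 7.
Height = max y − min y = 4 − (-6) = 10.
Perimeter = 2(7 + 10) = 34.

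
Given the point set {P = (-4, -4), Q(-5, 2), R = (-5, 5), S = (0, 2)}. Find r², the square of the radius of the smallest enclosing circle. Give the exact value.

The minimum enclosing circle is determined by three boundary points: P, R, S.
Their circumcentre is (-30/7, 11/21) with r² = 9061/441.
The farthest remaining point Q is at distance² 1186/441 ≤ 9061/441.

9061/441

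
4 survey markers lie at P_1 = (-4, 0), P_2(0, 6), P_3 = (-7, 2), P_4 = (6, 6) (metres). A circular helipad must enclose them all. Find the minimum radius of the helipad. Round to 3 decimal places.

6.801

The minimum enclosing circle of a finite set is fixed by two of the points (as a diameter) or three (as a circumcircle).
The farthest pair is P_3–P_4 with squared distance 185. The circle on this segment as diameter has centre (-0.5, 4) and r² = 185/4 = 46.25.
Check P_1: distance² to centre = 28.25 ≤ 46.25, so it lies inside.
All remaining points lie in this disk, and no smaller disk contains both endpoints, so this is the minimum enclosing circle.
r = √(46.25) ≈ 6.801.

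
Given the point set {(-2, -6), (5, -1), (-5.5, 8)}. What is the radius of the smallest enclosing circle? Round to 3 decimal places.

Call the three points A, B, C in the order given.
Side lengths²: AB² = 74, AC² = 208.25, BC² = 191.25.
Since AC² = 208.25 < 191.25 + 74 = 265.25, the triangle is acute, so the smallest enclosing circle is the circumcircle.
Circumcentre = (-89/44, 63/44), r² = 53465/968.
r = √(53465/968) ≈ 7.432.

7.432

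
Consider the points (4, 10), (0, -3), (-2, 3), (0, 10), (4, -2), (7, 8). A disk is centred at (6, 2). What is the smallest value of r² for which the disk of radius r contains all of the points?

100

The required radius is the distance from (6, 2) to the farthest point.
Squared distances: 68, 61, 65, 100, 20, 37.
Maximum is 100, attained at (0, 10).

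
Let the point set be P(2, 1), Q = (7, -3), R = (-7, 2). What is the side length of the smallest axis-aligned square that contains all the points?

14

The bounding box has width 14 and height 5.
An axis-aligned square enclosing the set must have side ≥ max(width, height).
So the minimum side is max(14, 5) = 14.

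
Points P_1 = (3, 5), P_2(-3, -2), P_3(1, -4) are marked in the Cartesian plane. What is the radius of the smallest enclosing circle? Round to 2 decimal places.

Side lengths²: P_1P_2² = 85, P_1P_3² = 85, P_2P_3² = 20.
Since P_1P_3² = 85 < 85 + 20 = 105, the triangle is acute, so the smallest enclosing circle is the circumcircle.
Circumcentre = (0.875, 0.75), r² = 22.578125.
r = √(22.578125) ≈ 4.75.

4.75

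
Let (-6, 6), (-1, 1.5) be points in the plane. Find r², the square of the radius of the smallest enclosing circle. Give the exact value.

11.3125

The smallest circle enclosing two points has them as diameter endpoints.
Centre = midpoint = (-3.5, 3.75); r² = |(-6, 6)−(-1, 1.5)|²/4 = 45.25/4 = 11.3125.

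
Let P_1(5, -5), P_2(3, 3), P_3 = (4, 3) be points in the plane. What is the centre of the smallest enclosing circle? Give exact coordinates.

(4, -1)

Side lengths²: P_1P_2² = 68, P_1P_3² = 65, P_2P_3² = 1.
Since P_1P_2² = 68 ≥ 65 + 1 = 66, the angle opposite P_1P_2 is not acute, so the smallest enclosing circle has P_1P_2 as diameter.
Centre = midpoint of P_1P_2 = (4, -1), r² = 68/4 = 17.
Centre = (4, -1).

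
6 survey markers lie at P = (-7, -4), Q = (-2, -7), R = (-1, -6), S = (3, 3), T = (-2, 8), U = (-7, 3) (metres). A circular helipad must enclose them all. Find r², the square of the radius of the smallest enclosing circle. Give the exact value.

56.25

The minimum enclosing circle of a finite set is fixed by two of the points (as a diameter) or three (as a circumcircle).
The farthest pair is Q–T with squared distance 225. The circle on this segment as diameter has centre (-2, 0.5) and r² = 225/4 = 56.25.
Check P: distance² to centre = 45.25 ≤ 56.25, so it lies inside.
All remaining points lie in this disk, and no smaller disk contains both endpoints, so this is the minimum enclosing circle.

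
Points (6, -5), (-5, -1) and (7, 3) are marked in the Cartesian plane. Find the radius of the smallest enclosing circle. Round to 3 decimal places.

6.487

Call the three points A, B, C in the order given.
Side lengths²: AB² = 137, AC² = 65, BC² = 160.
Since BC² = 160 < 137 + 65 = 202, the triangle is acute, so the smallest enclosing circle is the circumcircle.
Circumcentre = (67/46, -17/46), r² = 44525/1058.
r = √(44525/1058) ≈ 6.487.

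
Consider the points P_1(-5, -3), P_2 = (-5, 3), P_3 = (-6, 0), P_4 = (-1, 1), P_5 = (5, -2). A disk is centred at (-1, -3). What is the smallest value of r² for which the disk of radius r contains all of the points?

The required radius is the distance from (-1, -3) to the farthest point.
Squared distances: 16, 52, 34, 16, 37.
Maximum is 52, attained at P_2.

52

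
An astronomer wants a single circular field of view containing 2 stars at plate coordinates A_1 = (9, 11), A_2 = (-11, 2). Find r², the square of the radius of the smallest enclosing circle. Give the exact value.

120.25

The smallest circle enclosing two points has them as diameter endpoints.
Centre = midpoint = (-1, 6.5); r² = |A_1A_2|²/4 = 481/4 = 120.25.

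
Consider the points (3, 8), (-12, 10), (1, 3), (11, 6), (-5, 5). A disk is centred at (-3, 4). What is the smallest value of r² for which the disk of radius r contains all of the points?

200

The required radius is the distance from (-3, 4) to the farthest point.
Squared distances: 52, 117, 17, 200, 5.
Maximum is 200, attained at (11, 6).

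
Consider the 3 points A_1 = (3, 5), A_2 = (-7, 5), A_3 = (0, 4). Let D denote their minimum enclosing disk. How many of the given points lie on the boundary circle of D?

2

Side lengths²: A_1A_2² = 100, A_1A_3² = 10, A_2A_3² = 50.
Since A_1A_2² = 100 ≥ 50 + 10 = 60, the angle opposite A_1A_2 is not acute, so the smallest enclosing circle has A_1A_2 as diameter.
Centre = midpoint of A_1A_2 = (-2, 5), r² = 100/4 = 25.
The points at distance exactly r from the centre are A_1, A_2 — 2 points.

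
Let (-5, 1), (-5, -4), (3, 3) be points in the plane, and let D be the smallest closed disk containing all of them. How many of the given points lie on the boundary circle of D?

2

Call the three points A, B, C in the order given.
Side lengths²: AB² = 25, AC² = 68, BC² = 113.
Since BC² = 113 ≥ 68 + 25 = 93, the angle opposite BC is not acute, so the smallest enclosing circle has BC as diameter.
Centre = midpoint of BC = (-1, -0.5), r² = 113/4 = 28.25.
The points at distance exactly r from the centre are (-5, -4), (3, 3) — 2 points.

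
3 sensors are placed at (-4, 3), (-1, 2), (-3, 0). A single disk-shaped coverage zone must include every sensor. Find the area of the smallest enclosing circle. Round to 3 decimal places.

Call the three points A, B, C in the order given.
Side lengths²: AB² = 10, AC² = 10, BC² = 8.
Since AC² = 10 < 10 + 8 = 18, the triangle is acute, so the smallest enclosing circle is the circumcircle.
Circumcentre = (-2.75, 1.75), r² = 3.125.
Area = π·r² = π·3.125 ≈ 9.817.

9.817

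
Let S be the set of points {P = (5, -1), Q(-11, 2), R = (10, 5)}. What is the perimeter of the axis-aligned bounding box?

54

Width = max x − min x = 10 − (-11) = 21.
Height = max y − min y = 5 − (-1) = 6.
Perimeter = 2(21 + 6) = 54.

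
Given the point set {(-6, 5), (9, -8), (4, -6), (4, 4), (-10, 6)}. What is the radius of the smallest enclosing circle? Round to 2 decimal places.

The farthest pair is (9, -8)–(-10, 6) with squared distance 557. The circle on this segment as diameter has centre (-0.5, -1) and r² = 557/4 = 139.25.
Check (-6, 5): distance² to centre = 66.25 ≤ 139.25, so it lies inside.
All remaining points lie in this disk, and no smaller disk contains both endpoints, so this is the minimum enclosing circle.
r = √(139.25) ≈ 11.80.

11.80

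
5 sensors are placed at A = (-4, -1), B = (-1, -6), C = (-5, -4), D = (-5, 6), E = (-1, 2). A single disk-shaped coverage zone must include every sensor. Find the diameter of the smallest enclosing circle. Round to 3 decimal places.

12.649

The minimum enclosing circle of a finite set is fixed by two of the points (as a diameter) or three (as a circumcircle).
The farthest pair is B–D with squared distance 160. The circle on this segment as diameter has centre (-3, 0) and r² = 160/4 = 40.
Check A: distance² to centre = 2 ≤ 40, so it lies inside.
All remaining points lie in this disk, and no smaller disk contains both endpoints, so this is the minimum enclosing circle.
Diameter = 2r = 2√40 ≈ 12.649.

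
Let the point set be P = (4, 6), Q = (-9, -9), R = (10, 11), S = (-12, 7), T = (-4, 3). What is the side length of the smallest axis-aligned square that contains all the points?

The bounding box has width 22 and height 20.
An axis-aligned square enclosing the set must have side ≥ max(width, height).
So the minimum side is max(22, 20) = 22.

22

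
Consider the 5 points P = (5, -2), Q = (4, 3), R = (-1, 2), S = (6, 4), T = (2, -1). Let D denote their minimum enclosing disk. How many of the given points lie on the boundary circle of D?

The minimum enclosing circle is determined by three boundary points: P, R, S.
Their circumcentre is (2.95, 1.425) with r² = 15.933125.
The farthest remaining point T is at distance² 6.783125 ≤ 15.933125.
The points at distance exactly r from the centre are P, R, S — 3 points.

3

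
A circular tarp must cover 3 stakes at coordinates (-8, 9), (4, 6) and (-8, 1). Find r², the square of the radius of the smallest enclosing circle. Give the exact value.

Call the three points A, B, C in the order given.
Side lengths²: AB² = 153, AC² = 64, BC² = 169.
Since BC² = 169 < 153 + 64 = 217, the triangle is acute, so the smallest enclosing circle is the circumcircle.
Circumcentre = (-2.625, 5), r² = 44.890625.

44.890625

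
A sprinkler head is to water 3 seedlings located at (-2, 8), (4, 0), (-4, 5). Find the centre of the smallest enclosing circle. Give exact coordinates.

Call the three points A, B, C in the order given.
Side lengths²: AB² = 100, AC² = 13, BC² = 89.
Since AB² = 100 < 89 + 13 = 102, the triangle is acute, so the smallest enclosing circle is the circumcircle.
Circumcentre = (15/17, 133/34), r² = 28925/1156.
Centre = (15/17, 133/34).

(15/17, 133/34)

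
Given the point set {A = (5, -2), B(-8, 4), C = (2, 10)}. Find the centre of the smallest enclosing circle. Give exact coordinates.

Side lengths²: AB² = 205, AC² = 153, BC² = 136.
Since AB² = 205 < 153 + 136 = 289, the triangle is acute, so the smallest enclosing circle is the circumcircle.
Circumcentre = (-27/46, 137/46), r² = 59245/1058.
Centre = (-27/46, 137/46).

(-27/46, 137/46)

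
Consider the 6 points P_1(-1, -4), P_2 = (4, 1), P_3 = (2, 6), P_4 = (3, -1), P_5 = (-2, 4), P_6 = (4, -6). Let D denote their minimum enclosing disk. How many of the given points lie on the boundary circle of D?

3

The minimum enclosing circle is determined by three boundary points: P_3, P_5, P_6.
Their circumcentre is (33/13, -1/13) with r² = 6290/169.
The farthest remaining point P_1 is at distance² 4717/169 ≤ 6290/169.
The points at distance exactly r from the centre are P_3, P_5, P_6 — 3 points.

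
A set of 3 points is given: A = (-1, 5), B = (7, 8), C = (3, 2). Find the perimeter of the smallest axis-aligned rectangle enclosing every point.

28

Width = max x − min x = 7 − (-1) = 8.
Height = max y − min y = 8 − 2 = 6.
Perimeter = 2(8 + 6) = 28.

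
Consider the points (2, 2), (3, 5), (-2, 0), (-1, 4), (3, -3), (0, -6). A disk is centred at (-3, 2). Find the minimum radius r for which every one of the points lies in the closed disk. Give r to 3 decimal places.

The required radius is the distance from (-3, 2) to the farthest point.
Squared distances: 25, 45, 5, 8, 61, 73.
Maximum is 73, attained at (0, -6).
r = √73 ≈ 8.544.

8.544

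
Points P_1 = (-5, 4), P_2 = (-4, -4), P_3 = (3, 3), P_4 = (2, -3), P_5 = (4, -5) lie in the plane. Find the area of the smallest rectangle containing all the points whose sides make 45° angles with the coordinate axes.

In coordinates u = x + y, v = x − y the rectangle is axis-aligned; the map (x,y)→(u,v) scales areas by 2.
u-values: -1, -8, 6, -1, -1; range = 6 − (-8) = 14.
v-values: -9, 0, 0, 5, 9; range = 9 − (-9) = 18.
Area = (14 × 18) / 2 = 126.

126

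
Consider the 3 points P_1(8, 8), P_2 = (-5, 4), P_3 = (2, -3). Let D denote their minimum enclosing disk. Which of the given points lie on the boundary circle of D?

Side lengths²: P_1P_2² = 185, P_1P_3² = 157, P_2P_3² = 98.
Since P_1P_2² = 185 < 157 + 98 = 255, the triangle is acute, so the smallest enclosing circle is the circumcircle.
Circumcentre = (71/34, 139/34), r² = 29045/578.
The points at distance exactly r from the centre are P_1, P_2, P_3 — 3 points.

P_1, P_2, P_3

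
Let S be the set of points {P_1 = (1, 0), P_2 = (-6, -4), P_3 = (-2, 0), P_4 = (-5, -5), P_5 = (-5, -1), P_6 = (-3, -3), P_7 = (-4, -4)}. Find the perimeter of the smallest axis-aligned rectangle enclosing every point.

Width = max x − min x = 1 − (-6) = 7.
Height = max y − min y = 0 − (-5) = 5.
Perimeter = 2(7 + 5) = 24.

24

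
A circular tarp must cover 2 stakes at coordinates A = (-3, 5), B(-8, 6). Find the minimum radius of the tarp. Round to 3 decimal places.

The smallest circle enclosing two points has them as diameter endpoints.
Centre = midpoint = (-5.5, 5.5); r² = |AB|²/4 = 26/4 = 6.5.
r = √(6.5) ≈ 2.550.

2.550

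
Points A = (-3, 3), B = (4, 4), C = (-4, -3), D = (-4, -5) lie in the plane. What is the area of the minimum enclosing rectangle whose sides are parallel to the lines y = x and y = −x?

In coordinates u = x + y, v = x − y the rectangle is axis-aligned; the map (x,y)→(u,v) scales areas by 2.
u-values: 0, 8, -7, -9; range = 8 − (-9) = 17.
v-values: -6, 0, -1, 1; range = 1 − (-6) = 7.
Area = (17 × 7) / 2 = 59.5.

59.5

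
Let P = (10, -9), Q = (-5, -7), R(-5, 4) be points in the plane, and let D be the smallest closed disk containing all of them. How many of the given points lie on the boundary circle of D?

Side lengths²: PQ² = 229, PR² = 394, QR² = 121.
Since PR² = 394 ≥ 229 + 121 = 350, the angle opposite PR is not acute, so the smallest enclosing circle has PR as diameter.
Centre = midpoint of PR = (2.5, -2.5), r² = 394/4 = 98.5.
The points at distance exactly r from the centre are P, R — 2 points.

2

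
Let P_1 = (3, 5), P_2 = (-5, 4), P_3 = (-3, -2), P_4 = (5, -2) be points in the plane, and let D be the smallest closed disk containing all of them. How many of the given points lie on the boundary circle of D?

The farthest pair is P_2–P_4 with squared distance 136. The circle on this segment as diameter has centre (0, 1) and r² = 136/4 = 34.
Check P_1: distance² to centre = 25 ≤ 34, so it lies inside.
All remaining points lie in this disk, and no smaller disk contains both endpoints, so this is the minimum enclosing circle.
The points at distance exactly r from the centre are P_2, P_4 — 2 points.

2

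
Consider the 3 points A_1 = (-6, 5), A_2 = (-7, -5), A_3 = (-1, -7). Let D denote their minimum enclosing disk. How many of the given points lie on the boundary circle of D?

2

Side lengths²: A_1A_2² = 101, A_1A_3² = 169, A_2A_3² = 40.
Since A_1A_3² = 169 ≥ 101 + 40 = 141, the angle opposite A_1A_3 is not acute, so the smallest enclosing circle has A_1A_3 as diameter.
Centre = midpoint of A_1A_3 = (-3.5, -1), r² = 169/4 = 42.25.
The points at distance exactly r from the centre are A_1, A_3 — 2 points.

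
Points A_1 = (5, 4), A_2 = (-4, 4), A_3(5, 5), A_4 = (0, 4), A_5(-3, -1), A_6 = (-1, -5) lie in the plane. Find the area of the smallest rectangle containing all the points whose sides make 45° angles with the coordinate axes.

96

In coordinates u = x + y, v = x − y the rectangle is axis-aligned; the map (x,y)→(u,v) scales areas by 2.
u-values: 9, 0, 10, 4, -4, -6; range = 10 − (-6) = 16.
v-values: 1, -8, 0, -4, -2, 4; range = 4 − (-8) = 12.
Area = (16 × 12) / 2 = 96.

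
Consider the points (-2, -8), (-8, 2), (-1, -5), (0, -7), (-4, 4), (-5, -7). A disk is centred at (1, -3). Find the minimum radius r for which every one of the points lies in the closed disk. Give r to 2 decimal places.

The required radius is the distance from (1, -3) to the farthest point.
Squared distances: 34, 106, 8, 17, 74, 52.
Maximum is 106, attained at (-8, 2).
r = √106 ≈ 10.30.

10.30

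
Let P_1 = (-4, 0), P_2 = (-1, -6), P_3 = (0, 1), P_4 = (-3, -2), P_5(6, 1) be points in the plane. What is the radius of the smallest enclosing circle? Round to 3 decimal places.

5.297

A smallest enclosing disk is always determined by at most three of the input points on its boundary.
The minimum enclosing circle is determined by three boundary points: P_1, P_2, P_5.
Their circumcentre is (7/6, -7/6) with r² = 505/18.
The farthest remaining point P_4 is at distance² 325/18 ≤ 505/18.
r = √(505/18) ≈ 5.297.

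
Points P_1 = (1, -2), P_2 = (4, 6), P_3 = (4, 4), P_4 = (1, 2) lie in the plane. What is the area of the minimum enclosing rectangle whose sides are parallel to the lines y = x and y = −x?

27.5

In coordinates u = x + y, v = x − y the rectangle is axis-aligned; the map (x,y)→(u,v) scales areas by 2.
u-values: -1, 10, 8, 3; range = 10 − (-1) = 11.
v-values: 3, -2, 0, -1; range = 3 − (-2) = 5.
Area = (11 × 5) / 2 = 27.5.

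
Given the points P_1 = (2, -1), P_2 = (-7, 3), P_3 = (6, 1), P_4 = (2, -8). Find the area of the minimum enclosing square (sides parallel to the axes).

The bounding box has width 13 and height 11.
An axis-aligned square enclosing the set must have side ≥ max(width, height).
So the minimum side is max(13, 11) = 13.
Area = 13² = 169.

169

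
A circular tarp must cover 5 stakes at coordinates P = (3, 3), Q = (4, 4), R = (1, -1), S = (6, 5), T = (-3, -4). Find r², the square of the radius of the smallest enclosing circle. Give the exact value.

40.5

The minimum enclosing circle of a finite set is fixed by two of the points (as a diameter) or three (as a circumcircle).
The farthest pair is S–T with squared distance 162. The circle on this segment as diameter has centre (1.5, 0.5) and r² = 162/4 = 40.5.
Check P: distance² to centre = 8.5 ≤ 40.5, so it lies inside.
All remaining points lie in this disk, and no smaller disk contains both endpoints, so this is the minimum enclosing circle.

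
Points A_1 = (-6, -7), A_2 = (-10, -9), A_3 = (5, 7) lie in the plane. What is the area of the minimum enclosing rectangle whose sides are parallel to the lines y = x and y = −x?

In coordinates u = x + y, v = x − y the rectangle is axis-aligned; the map (x,y)→(u,v) scales areas by 2.
u-values: -13, -19, 12; range = 12 − (-19) = 31.
v-values: 1, -1, -2; range = 1 − (-2) = 3.
Area = (31 × 3) / 2 = 46.5.

46.5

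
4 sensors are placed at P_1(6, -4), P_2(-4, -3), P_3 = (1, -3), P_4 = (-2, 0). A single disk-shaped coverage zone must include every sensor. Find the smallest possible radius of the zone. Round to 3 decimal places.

A smallest enclosing disk is always determined by at most three of the input points on its boundary.
The farthest pair is P_1–P_2 with squared distance 101. The circle on this segment as diameter has centre (1, -3.5) and r² = 101/4 = 25.25.
Check P_3: distance² to centre = 0.25 ≤ 25.25, so it lies inside.
All remaining points lie in this disk, and no smaller disk contains both endpoints, so this is the minimum enclosing circle.
r = √(25.25) ≈ 5.025.

5.025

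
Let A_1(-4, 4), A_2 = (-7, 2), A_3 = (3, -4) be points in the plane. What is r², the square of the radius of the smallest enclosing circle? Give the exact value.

Side lengths²: A_1A_2² = 13, A_1A_3² = 113, A_2A_3² = 136.
Since A_2A_3² = 136 ≥ 113 + 13 = 126, the angle opposite A_2A_3 is not acute, so the smallest enclosing circle has A_2A_3 as diameter.
Centre = midpoint of A_2A_3 = (-2, -1), r² = 136/4 = 34.

34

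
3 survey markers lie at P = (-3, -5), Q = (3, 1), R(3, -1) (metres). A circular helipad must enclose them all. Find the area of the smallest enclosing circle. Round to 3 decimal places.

56.549

Side lengths²: PQ² = 72, PR² = 52, QR² = 4.
Since PQ² = 72 ≥ 52 + 4 = 56, the angle opposite PQ is not acute, so the smallest enclosing circle has PQ as diameter.
Centre = midpoint of PQ = (0, -2), r² = 72/4 = 18.
Area = π·r² = π·18 ≈ 56.549.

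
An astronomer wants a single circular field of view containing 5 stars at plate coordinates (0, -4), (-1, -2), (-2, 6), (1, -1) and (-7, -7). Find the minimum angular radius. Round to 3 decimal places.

6.964

The minimum enclosing circle of a finite set is fixed by two of the points (as a diameter) or three (as a circumcircle).
The farthest pair is (-2, 6)–(-7, -7) with squared distance 194. The circle on this segment as diameter has centre (-4.5, -0.5) and r² = 194/4 = 48.5.
Check (0, -4): distance² to centre = 32.5 ≤ 48.5, so it lies inside.
All remaining points lie in this disk, and no smaller disk contains both endpoints, so this is the minimum enclosing circle.
r = √(48.5) ≈ 6.964.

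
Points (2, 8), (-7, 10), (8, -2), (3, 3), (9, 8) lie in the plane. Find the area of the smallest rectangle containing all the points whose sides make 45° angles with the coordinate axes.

In coordinates u = x + y, v = x − y the rectangle is axis-aligned; the map (x,y)→(u,v) scales areas by 2.
u-values: 10, 3, 6, 6, 17; range = 17 − 3 = 14.
v-values: -6, -17, 10, 0, 1; range = 10 − (-17) = 27.
Area = (14 × 27) / 2 = 189.

189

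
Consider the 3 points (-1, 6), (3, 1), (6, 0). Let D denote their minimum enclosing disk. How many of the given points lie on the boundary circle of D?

2

Call the three points A, B, C in the order given.
Side lengths²: AB² = 41, AC² = 85, BC² = 10.
Since AC² = 85 ≥ 41 + 10 = 51, the angle opposite AC is not acute, so the smallest enclosing circle has AC as diameter.
Centre = midpoint of AC = (2.5, 3), r² = 85/4 = 21.25.
The points at distance exactly r from the centre are (-1, 6), (6, 0) — 2 points.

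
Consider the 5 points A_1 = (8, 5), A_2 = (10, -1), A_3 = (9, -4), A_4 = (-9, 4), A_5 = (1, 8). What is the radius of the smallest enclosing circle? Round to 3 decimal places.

The minimum enclosing circle of a finite set is fixed by two of the points (as a diameter) or three (as a circumcircle).
The minimum enclosing circle is determined by three boundary points: A_2, A_3, A_4.
Their circumcentre is (8/31, 18/31) with r² = 93605/961.
The farthest remaining point A_1 is at distance² 76369/961 ≤ 93605/961.
r = √(93605/961) ≈ 9.869.

9.869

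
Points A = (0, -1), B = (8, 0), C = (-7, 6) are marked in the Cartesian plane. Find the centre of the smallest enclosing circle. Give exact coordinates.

Side lengths²: AB² = 65, AC² = 98, BC² = 261.
Since BC² = 261 ≥ 98 + 65 = 163, the angle opposite BC is not acute, so the smallest enclosing circle has BC as diameter.
Centre = midpoint of BC = (0.5, 3), r² = 261/4 = 65.25.
Centre = (0.5, 3).

(0.5, 3)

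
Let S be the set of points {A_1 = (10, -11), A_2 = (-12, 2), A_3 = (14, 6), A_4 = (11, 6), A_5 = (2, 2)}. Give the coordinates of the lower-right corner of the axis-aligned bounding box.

(14, -11)

x-range [-12, 14], y-range [-11, 6].
The lower-right corner is (14, -11).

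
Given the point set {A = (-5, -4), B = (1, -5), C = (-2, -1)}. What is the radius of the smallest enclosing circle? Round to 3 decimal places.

3.072

Side lengths²: AB² = 37, AC² = 18, BC² = 25.
Since AB² = 37 < 25 + 18 = 43, the triangle is acute, so the smallest enclosing circle is the circumcircle.
Circumcentre = (-27/14, -57/14), r² = 925/98.
r = √(925/98) ≈ 3.072.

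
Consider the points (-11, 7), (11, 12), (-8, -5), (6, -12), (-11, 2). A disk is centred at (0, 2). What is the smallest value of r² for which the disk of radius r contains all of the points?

The required radius is the distance from (0, 2) to the farthest point.
Squared distances: 146, 221, 113, 232, 121.
Maximum is 232, attained at (6, -12).

232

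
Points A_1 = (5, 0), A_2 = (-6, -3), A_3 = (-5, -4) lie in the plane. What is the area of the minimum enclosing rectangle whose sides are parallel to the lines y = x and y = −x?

In coordinates u = x + y, v = x − y the rectangle is axis-aligned; the map (x,y)→(u,v) scales areas by 2.
u-values: 5, -9, -9; range = 5 − (-9) = 14.
v-values: 5, -3, -1; range = 5 − (-3) = 8.
Area = (14 × 8) / 2 = 56.

56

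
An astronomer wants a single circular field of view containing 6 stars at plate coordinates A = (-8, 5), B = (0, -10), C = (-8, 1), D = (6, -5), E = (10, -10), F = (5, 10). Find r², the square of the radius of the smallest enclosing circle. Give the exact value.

100589/722

The minimum enclosing circle is determined by three boundary points: A, E, F.
Their circumcentre is (73/38, -53/38) with r² = 100589/722.
The farthest remaining point C is at distance² 75205/722 ≤ 100589/722.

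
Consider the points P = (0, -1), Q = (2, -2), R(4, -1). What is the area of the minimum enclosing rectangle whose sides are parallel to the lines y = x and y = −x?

In coordinates u = x + y, v = x − y the rectangle is axis-aligned; the map (x,y)→(u,v) scales areas by 2.
u-values: -1, 0, 3; range = 3 − (-1) = 4.
v-values: 1, 4, 5; range = 5 − 1 = 4.
Area = (4 × 4) / 2 = 8.

8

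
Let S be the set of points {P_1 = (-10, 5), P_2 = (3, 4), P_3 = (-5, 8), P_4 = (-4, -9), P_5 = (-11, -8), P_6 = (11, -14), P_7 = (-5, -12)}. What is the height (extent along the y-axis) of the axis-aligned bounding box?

22

max y = 8, min y = -14, so height = 22.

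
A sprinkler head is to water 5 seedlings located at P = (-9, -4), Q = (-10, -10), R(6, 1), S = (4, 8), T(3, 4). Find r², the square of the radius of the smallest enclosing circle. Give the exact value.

130

By Welzl's lemma the MEC is supported by two points (diametrically opposite) or three points (on a circumcircle).
The farthest pair is Q–S with squared distance 520. The circle on this segment as diameter has centre (-3, -1) and r² = 520/4 = 130.
Check P: distance² to centre = 45 ≤ 130, so it lies inside.
All remaining points lie in this disk, and no smaller disk contains both endpoints, so this is the minimum enclosing circle.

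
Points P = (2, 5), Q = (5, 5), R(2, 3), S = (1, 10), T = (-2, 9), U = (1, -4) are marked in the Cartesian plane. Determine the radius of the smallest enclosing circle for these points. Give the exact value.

By Welzl's lemma the MEC is supported by two points (diametrically opposite) or three points (on a circumcircle).
The farthest pair is S–U with squared distance 196. The circle on this segment as diameter has centre (1, 3) and r² = 196/4 = 49.
Check P: distance² to centre = 5 ≤ 49, so it lies inside.
All remaining points lie in this disk, and no smaller disk contains both endpoints, so this is the minimum enclosing circle.
r = √49 = 7.

7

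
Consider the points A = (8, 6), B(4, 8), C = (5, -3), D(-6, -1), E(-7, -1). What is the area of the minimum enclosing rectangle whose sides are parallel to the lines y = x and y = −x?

In coordinates u = x + y, v = x − y the rectangle is axis-aligned; the map (x,y)→(u,v) scales areas by 2.
u-values: 14, 12, 2, -7, -8; range = 14 − (-8) = 22.
v-values: 2, -4, 8, -5, -6; range = 8 − (-6) = 14.
Area = (22 × 14) / 2 = 154.

154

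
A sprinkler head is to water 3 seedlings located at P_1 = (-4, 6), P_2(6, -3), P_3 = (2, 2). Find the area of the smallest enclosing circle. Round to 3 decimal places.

142.157

Side lengths²: P_1P_2² = 181, P_1P_3² = 52, P_2P_3² = 41.
Since P_1P_2² = 181 ≥ 52 + 41 = 93, the angle opposite P_1P_2 is not acute, so the smallest enclosing circle has P_1P_2 as diameter.
Centre = midpoint of P_1P_2 = (1, 1.5), r² = 181/4 = 45.25.
Area = π·r² = π·45.25 ≈ 142.157.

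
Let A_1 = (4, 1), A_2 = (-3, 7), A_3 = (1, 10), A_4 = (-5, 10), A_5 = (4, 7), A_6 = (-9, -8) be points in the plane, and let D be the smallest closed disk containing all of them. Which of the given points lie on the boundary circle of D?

By Welzl's lemma the MEC is supported by two points (diametrically opposite) or three points (on a circumcircle).
The farthest pair is A_3–A_6 with squared distance 424. The circle on this segment as diameter has centre (-4, 1) and r² = 424/4 = 106.
Check A_1: distance² to centre = 64 ≤ 106, so it lies inside.
All remaining points lie in this disk, and no smaller disk contains both endpoints, so this is the minimum enclosing circle.
The points at distance exactly r from the centre are A_3, A_6 — 2 points.

A_3, A_6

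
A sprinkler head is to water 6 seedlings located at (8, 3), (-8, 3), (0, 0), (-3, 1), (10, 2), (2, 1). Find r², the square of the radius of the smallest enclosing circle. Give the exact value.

81.25

The minimum enclosing circle of a finite set is fixed by two of the points (as a diameter) or three (as a circumcircle).
The farthest pair is (-8, 3)–(10, 2) with squared distance 325. The circle on this segment as diameter has centre (1, 2.5) and r² = 325/4 = 81.25.
Check (8, 3): distance² to centre = 49.25 ≤ 81.25, so it lies inside.
All remaining points lie in this disk, and no smaller disk contains both endpoints, so this is the minimum enclosing circle.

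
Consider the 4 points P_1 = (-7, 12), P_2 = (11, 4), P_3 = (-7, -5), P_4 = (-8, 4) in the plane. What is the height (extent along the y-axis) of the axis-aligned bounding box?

max y = 12, min y = -5, so height = 17.

17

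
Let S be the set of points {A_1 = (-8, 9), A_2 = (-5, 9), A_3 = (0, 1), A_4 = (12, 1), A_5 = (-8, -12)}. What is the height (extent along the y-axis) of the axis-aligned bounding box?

21

max y = 9, min y = -12, so height = 21.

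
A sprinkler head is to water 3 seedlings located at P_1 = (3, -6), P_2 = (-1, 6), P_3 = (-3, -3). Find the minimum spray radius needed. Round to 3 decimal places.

6.325

Side lengths²: P_1P_2² = 160, P_1P_3² = 45, P_2P_3² = 85.
Since P_1P_2² = 160 ≥ 85 + 45 = 130, the angle opposite P_1P_2 is not acute, so the smallest enclosing circle has P_1P_2 as diameter.
Centre = midpoint of P_1P_2 = (1, 0), r² = 160/4 = 40.
r = √40 ≈ 6.325.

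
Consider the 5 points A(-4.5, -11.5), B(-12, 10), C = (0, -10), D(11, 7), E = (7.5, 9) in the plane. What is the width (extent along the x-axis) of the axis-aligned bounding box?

23

max x = 11, min x = -12, so width = 23.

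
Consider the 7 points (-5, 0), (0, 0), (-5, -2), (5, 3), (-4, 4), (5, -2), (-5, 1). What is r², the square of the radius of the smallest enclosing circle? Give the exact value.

The farthest pair is (-5, -2)–(5, 3) with squared distance 125. The circle on this segment as diameter has centre (0, 0.5) and r² = 125/4 = 31.25.
Check (-5, 0): distance² to centre = 25.25 ≤ 31.25, so it lies inside.
All remaining points lie in this disk, and no smaller disk contains both endpoints, so this is the minimum enclosing circle.

31.25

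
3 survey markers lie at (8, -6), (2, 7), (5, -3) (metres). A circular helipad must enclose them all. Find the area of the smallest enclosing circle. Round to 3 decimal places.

161.007

Call the three points A, B, C in the order given.
Side lengths²: AB² = 205, AC² = 18, BC² = 109.
Since AB² = 205 ≥ 109 + 18 = 127, the angle opposite AB is not acute, so the smallest enclosing circle has AB as diameter.
Centre = midpoint of AB = (5, 0.5), r² = 205/4 = 51.25.
Area = π·r² = π·51.25 ≈ 161.007.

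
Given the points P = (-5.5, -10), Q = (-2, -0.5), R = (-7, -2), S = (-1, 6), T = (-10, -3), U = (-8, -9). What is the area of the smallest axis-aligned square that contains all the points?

The bounding box has width 9 and height 16.
An axis-aligned square enclosing the set must have side ≥ max(width, height).
So the minimum side is max(9, 16) = 16.
Area = 16² = 256.

256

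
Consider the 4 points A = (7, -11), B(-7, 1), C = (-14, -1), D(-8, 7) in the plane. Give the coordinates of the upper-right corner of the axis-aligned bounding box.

x-range [-14, 7], y-range [-11, 7].
The upper-right corner is (7, 7).

(7, 7)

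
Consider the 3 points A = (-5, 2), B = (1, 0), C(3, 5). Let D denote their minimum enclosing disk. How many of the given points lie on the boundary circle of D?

2

Side lengths²: AB² = 40, AC² = 73, BC² = 29.
Since AC² = 73 ≥ 40 + 29 = 69, the angle opposite AC is not acute, so the smallest enclosing circle has AC as diameter.
Centre = midpoint of AC = (-1, 3.5), r² = 73/4 = 18.25.
The points at distance exactly r from the centre are A, C — 2 points.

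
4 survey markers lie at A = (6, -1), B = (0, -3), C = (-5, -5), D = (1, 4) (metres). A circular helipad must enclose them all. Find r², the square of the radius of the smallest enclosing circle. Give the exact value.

35.62

The minimum enclosing circle of a finite set is fixed by two of the points (as a diameter) or three (as a circumcircle).
The minimum enclosing circle is determined by three boundary points: A, C, D.
Their circumcentre is (0.1, -1.9) with r² = 35.62.
The farthest remaining point B is at distance² 1.22 ≤ 35.62.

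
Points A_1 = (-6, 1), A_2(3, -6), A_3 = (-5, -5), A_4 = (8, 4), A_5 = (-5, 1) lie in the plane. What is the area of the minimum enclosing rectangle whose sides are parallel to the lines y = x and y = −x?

176

In coordinates u = x + y, v = x − y the rectangle is axis-aligned; the map (x,y)→(u,v) scales areas by 2.
u-values: -5, -3, -10, 12, -4; range = 12 − (-10) = 22.
v-values: -7, 9, 0, 4, -6; range = 9 − (-7) = 16.
Area = (22 × 16) / 2 = 176.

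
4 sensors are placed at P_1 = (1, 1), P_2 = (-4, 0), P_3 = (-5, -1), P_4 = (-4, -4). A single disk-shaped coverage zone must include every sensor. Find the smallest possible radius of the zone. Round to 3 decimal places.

By Welzl's lemma the MEC is supported by two points (diametrically opposite) or three points (on a circumcircle).
The farthest pair is P_1–P_4 with squared distance 50. The circle on this segment as diameter has centre (-1.5, -1.5) and r² = 50/4 = 12.5.
Check P_2: distance² to centre = 8.5 ≤ 12.5, so it lies inside.
All remaining points lie in this disk, and no smaller disk contains both endpoints, so this is the minimum enclosing circle.
r = √(12.5) ≈ 3.536.

3.536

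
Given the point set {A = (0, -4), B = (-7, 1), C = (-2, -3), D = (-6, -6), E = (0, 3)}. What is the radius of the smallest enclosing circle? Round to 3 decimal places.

5.408

The minimum enclosing circle of a finite set is fixed by two of the points (as a diameter) or three (as a circumcircle).
The farthest pair is D–E with squared distance 117. The circle on this segment as diameter has centre (-3, -1.5) and r² = 117/4 = 29.25.
Check A: distance² to centre = 15.25 ≤ 29.25, so it lies inside.
All remaining points lie in this disk, and no smaller disk contains both endpoints, so this is the minimum enclosing circle.
r = √(29.25) ≈ 5.408.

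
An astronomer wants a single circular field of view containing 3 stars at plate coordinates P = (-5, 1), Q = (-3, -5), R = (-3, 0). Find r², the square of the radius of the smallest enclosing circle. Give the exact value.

10

Side lengths²: PQ² = 40, PR² = 5, QR² = 25.
Since PQ² = 40 ≥ 25 + 5 = 30, the angle opposite PQ is not acute, so the smallest enclosing circle has PQ as diameter.
Centre = midpoint of PQ = (-4, -2), r² = 40/4 = 10.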